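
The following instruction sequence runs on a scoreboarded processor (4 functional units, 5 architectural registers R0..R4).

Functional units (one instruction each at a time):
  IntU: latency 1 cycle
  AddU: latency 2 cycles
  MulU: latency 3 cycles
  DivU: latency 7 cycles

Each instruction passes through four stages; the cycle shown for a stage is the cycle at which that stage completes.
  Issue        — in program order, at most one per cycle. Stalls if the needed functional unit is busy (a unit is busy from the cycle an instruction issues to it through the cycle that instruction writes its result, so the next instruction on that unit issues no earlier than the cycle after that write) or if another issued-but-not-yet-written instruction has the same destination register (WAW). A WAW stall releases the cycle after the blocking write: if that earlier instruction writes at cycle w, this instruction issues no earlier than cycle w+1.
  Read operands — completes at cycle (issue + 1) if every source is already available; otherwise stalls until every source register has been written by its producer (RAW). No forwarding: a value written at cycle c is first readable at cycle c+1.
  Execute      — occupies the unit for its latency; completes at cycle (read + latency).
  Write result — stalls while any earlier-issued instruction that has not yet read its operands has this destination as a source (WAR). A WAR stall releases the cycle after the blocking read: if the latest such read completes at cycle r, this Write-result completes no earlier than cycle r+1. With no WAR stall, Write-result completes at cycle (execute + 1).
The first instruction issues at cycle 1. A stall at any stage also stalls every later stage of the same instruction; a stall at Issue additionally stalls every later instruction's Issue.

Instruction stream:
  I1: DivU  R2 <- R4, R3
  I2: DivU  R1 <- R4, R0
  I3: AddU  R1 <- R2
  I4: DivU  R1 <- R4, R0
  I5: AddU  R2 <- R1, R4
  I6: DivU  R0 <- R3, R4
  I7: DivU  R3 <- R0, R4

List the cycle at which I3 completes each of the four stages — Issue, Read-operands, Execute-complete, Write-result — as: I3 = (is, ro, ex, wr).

I3 = (21, 22, 24, 25)

I1 -> (1, 2, 9, 10)
I2 -> (11, 12, 19, 20)  // struct: DivU busy until I1 writes@10
I3 -> (21, 22, 24, 25)  // WAW R1: wait I2 write@20
I4 -> (26, 27, 34, 35)  // WAW R1: wait I3 write@25
I5 -> (27, 36, 38, 39)  // RAW R1: wait I4 write@35
I6 -> (36, 37, 44, 45)  // struct: DivU busy until I4 writes@35
I7 -> (46, 47, 54, 55)  // struct: DivU busy until I6 writes@45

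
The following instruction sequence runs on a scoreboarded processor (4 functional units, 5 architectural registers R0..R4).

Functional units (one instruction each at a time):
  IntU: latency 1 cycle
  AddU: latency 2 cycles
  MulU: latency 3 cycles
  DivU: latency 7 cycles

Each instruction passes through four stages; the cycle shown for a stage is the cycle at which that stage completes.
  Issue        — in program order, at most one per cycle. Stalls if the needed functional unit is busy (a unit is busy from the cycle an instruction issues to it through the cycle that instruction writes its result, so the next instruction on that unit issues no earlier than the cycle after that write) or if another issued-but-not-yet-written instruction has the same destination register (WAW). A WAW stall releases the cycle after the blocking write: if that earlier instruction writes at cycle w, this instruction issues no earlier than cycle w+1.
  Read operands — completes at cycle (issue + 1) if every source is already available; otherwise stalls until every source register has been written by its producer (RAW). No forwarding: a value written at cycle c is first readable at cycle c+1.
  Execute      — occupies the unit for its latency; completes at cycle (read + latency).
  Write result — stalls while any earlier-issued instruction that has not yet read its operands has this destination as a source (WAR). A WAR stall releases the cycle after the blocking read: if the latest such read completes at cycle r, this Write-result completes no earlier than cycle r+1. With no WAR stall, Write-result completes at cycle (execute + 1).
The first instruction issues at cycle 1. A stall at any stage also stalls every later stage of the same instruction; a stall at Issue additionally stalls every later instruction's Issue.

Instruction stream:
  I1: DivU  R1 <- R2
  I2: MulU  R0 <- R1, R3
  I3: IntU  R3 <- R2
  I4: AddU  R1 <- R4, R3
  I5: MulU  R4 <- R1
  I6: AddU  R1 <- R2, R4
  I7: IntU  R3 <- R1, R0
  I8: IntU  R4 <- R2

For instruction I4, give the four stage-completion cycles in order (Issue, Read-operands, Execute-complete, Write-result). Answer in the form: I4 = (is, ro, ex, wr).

t=1  issue I1 (DivU)
t=2  I1 read-ops, issue I2 (MulU)
t=3  issue I3 (IntU)
t=4  I3 read-ops
t=5  I3 finished on IntU
t=9  I1 finished on DivU
t=10  I1→R1
t=11  I2 read-ops, issue I4 (AddU)
t=12  I3→R3
t=13  I4 read-ops
t=14  I2 finished on MulU
t=15  I2→R0, I4 finished on AddU
t=16  I4→R1, issue I5 (MulU)
t=17  I5 read-ops, issue I6 (AddU)
t=18  issue I7 (IntU)
t=20  I5 finished on MulU
t=21  I5→R4
t=22  I6 read-ops
t=24  I6 finished on AddU
t=25  I6→R1
t=26  I7 read-ops
t=27  I7 finished on IntU
t=28  I7→R3
t=29  issue I8 (IntU)
t=30  I8 read-ops
t=31  I8 finished on IntU
t=32  I8→R4

I4 = (11, 13, 15, 16)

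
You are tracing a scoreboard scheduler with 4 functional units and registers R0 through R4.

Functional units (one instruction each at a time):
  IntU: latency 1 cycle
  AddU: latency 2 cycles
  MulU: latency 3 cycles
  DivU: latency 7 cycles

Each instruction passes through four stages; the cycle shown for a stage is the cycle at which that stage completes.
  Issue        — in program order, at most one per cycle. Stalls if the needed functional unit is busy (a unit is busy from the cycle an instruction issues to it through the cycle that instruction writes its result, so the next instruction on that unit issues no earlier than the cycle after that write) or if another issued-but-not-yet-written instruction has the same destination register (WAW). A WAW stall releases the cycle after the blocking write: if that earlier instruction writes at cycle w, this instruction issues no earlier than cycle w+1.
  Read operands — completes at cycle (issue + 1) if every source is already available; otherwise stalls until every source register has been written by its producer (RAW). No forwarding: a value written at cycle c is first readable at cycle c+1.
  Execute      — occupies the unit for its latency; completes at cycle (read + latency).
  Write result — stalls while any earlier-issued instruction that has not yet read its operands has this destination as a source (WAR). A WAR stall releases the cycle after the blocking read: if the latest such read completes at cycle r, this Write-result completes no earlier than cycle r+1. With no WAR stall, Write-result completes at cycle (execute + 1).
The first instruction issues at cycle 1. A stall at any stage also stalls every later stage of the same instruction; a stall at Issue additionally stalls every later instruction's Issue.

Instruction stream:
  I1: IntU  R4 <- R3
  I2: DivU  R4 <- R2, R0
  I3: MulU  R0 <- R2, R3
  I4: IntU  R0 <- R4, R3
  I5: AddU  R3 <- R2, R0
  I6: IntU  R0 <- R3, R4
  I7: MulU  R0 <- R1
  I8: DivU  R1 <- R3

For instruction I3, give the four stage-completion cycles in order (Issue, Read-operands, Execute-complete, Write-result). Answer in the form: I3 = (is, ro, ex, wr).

[I1] 1/2/3/4
[I2] 5/6/13/14  (WAW R4: wait I1 write@4)
[I3] 6/7/10/11
[I4] 12/15/16/17  (WAW R0: wait I3 write@11; RAW R4: wait I2 write@14)
[I5] 13/18/20/21  (RAW R0: wait I4 write@17)
[I6] 18/22/23/24  (struct: IntU busy until I4 writes@17; RAW R3: wait I5 write@21)
[I7] 25/26/29/30  (WAW R0: wait I6 write@24)
[I8] 26/27/34/35

I3 = (6, 7, 10, 11)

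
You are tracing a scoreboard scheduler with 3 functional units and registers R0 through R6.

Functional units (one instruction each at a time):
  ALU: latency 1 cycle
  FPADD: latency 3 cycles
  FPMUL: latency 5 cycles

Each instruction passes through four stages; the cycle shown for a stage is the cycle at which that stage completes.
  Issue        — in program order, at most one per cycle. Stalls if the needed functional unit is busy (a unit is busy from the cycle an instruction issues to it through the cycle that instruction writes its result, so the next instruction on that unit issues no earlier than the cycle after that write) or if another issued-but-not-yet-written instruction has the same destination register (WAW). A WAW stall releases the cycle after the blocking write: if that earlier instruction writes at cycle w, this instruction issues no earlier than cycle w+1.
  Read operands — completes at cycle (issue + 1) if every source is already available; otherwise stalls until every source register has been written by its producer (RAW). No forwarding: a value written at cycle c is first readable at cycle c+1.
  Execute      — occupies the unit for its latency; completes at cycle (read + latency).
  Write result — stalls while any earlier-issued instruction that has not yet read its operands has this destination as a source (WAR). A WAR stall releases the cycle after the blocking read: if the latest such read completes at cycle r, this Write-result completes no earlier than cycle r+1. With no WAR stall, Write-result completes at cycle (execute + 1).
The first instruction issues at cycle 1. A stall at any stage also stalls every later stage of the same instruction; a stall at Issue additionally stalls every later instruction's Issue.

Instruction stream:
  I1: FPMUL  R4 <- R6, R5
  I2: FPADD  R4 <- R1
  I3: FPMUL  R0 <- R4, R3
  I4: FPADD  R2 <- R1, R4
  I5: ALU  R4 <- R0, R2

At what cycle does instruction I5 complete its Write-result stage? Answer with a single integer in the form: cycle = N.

cycle = 24

[I1] 1/2/7/8
[I2] 9/10/13/14  (WAW R4: wait I1 write@8)
[I3] 10/15/20/21  (RAW R4: wait I2 write@14)
[I4] 15/16/19/20  (struct: FPADD busy until I2 writes@14)
[I5] 16/22/23/24  (RAW R0: wait I3 write@21)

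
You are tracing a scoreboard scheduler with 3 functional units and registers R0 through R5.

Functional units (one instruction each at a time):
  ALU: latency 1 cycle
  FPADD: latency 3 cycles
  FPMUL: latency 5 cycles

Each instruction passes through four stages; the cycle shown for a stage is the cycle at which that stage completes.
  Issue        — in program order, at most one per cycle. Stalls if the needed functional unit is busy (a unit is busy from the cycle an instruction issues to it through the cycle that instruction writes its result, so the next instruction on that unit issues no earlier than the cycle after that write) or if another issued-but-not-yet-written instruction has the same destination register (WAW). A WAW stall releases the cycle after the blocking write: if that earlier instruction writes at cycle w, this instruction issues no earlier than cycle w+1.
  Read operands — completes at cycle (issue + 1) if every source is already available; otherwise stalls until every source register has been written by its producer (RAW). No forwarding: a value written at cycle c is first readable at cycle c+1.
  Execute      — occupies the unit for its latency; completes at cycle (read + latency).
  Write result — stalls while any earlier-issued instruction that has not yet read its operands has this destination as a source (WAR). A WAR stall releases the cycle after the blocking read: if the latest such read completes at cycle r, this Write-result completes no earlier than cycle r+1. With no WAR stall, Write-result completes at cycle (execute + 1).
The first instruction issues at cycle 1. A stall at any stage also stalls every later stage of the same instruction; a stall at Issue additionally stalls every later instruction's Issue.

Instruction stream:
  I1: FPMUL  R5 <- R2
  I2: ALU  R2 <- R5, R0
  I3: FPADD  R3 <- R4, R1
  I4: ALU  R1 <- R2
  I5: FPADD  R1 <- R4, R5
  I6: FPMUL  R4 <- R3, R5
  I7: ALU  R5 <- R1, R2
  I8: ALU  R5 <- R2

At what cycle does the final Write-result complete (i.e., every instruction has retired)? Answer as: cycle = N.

c1: I1 issues→FPMUL
c2: I1 reads; I2 issues→ALU
c3: I3 issues→FPADD
c4: I3 reads
c7: I1 exec-done; I3 exec-done
c8: I1 writes R5; I3 writes R3
c9: I2 reads
c10: I2 exec-done
c11: I2 writes R2
c12: I4 issues→ALU
c13: I4 reads
c14: I4 exec-done
c15: I4 writes R1
c16: I5 issues→FPADD
c17: I5 reads; I6 issues→FPMUL
c18: I6 reads; I7 issues→ALU
c20: I5 exec-done
c21: I5 writes R1
c22: I7 reads
c23: I6 exec-done; I7 exec-done
c24: I6 writes R4; I7 writes R5
c25: I8 issues→ALU
c26: I8 reads
c27: I8 exec-done
c28: I8 writes R5

cycle = 28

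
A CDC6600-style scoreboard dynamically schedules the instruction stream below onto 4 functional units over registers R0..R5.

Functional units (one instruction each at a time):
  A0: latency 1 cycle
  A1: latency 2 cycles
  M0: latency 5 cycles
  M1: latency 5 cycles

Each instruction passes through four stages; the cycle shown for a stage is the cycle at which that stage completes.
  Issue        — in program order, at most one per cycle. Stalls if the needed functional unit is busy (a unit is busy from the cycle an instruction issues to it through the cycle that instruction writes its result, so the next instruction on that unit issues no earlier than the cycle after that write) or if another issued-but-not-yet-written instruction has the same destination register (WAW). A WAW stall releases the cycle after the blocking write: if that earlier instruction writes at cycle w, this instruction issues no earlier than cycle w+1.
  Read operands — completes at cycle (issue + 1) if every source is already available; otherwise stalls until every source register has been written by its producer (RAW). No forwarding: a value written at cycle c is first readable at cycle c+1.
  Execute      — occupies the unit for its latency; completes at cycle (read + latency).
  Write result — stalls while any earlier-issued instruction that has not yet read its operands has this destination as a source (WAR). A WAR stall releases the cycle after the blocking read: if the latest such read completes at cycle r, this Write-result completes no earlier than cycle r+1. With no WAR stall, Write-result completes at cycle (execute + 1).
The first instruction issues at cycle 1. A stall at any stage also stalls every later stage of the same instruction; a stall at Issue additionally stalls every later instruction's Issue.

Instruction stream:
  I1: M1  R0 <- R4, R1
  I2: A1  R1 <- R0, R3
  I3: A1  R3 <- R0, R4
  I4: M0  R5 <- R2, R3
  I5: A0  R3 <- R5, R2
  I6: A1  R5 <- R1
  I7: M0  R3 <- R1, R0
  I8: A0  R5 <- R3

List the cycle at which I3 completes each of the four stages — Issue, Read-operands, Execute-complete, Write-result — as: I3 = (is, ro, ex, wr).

cycle 1: issue I1 (M1)
cycle 2: I1 read-ops; issue I2 (A1)
cycle 7: I1 finished on M1
cycle 8: I1→R0
cycle 9: I2 read-ops
cycle 11: I2 finished on A1
cycle 12: I2→R1
cycle 13: issue I3 (A1)
cycle 14: I3 read-ops; issue I4 (M0)
cycle 16: I3 finished on A1
cycle 17: I3→R3
cycle 18: I4 read-ops; issue I5 (A0)
cycle 23: I4 finished on M0
cycle 24: I4→R5
cycle 25: I5 read-ops; issue I6 (A1)
cycle 26: I5 finished on A0; I6 read-ops
cycle 27: I5→R3
cycle 28: I6 finished on A1; issue I7 (M0)
cycle 29: I6→R5; I7 read-ops
cycle 30: issue I8 (A0)
cycle 34: I7 finished on M0
cycle 35: I7→R3
cycle 36: I8 read-ops
cycle 37: I8 finished on A0
cycle 38: I8→R5

I3 = (13, 14, 16, 17)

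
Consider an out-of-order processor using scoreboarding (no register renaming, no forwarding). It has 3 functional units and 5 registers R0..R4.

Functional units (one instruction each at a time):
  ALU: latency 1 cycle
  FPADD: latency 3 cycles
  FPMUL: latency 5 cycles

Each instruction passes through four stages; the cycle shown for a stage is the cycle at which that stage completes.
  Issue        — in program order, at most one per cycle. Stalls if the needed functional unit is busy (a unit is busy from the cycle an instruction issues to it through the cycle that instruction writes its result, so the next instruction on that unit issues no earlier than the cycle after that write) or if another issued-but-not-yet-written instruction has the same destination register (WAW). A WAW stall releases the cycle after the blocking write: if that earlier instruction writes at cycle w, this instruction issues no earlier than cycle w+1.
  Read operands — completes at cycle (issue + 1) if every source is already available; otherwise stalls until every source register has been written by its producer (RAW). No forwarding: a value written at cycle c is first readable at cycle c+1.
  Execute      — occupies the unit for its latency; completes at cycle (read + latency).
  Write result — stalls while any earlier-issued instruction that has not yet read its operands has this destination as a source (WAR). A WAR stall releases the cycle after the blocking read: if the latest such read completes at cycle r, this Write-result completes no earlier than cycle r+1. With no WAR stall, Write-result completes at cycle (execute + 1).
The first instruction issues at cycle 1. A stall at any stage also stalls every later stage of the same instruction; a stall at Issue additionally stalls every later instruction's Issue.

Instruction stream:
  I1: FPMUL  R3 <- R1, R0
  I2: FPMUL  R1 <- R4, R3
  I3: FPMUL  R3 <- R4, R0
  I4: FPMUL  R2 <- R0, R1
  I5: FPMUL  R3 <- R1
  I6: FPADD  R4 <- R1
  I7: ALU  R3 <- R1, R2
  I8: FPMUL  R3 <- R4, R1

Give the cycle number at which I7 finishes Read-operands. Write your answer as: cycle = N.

I1: IS=1 RO=2 EX=7 WR=8
I2: IS=9 RO=10 EX=15 WR=16  [struct: FPMUL busy until I1 writes@8]
I3: IS=17 RO=18 EX=23 WR=24  [struct: FPMUL busy until I2 writes@16]
I4: IS=25 RO=26 EX=31 WR=32  [struct: FPMUL busy until I3 writes@24]
I5: IS=33 RO=34 EX=39 WR=40  [struct: FPMUL busy until I4 writes@32]
I6: IS=34 RO=35 EX=38 WR=39
I7: IS=41 RO=42 EX=43 WR=44  [WAW R3: wait I5 write@40]
I8: IS=45 RO=46 EX=51 WR=52  [WAW R3: wait I7 write@44]

cycle = 42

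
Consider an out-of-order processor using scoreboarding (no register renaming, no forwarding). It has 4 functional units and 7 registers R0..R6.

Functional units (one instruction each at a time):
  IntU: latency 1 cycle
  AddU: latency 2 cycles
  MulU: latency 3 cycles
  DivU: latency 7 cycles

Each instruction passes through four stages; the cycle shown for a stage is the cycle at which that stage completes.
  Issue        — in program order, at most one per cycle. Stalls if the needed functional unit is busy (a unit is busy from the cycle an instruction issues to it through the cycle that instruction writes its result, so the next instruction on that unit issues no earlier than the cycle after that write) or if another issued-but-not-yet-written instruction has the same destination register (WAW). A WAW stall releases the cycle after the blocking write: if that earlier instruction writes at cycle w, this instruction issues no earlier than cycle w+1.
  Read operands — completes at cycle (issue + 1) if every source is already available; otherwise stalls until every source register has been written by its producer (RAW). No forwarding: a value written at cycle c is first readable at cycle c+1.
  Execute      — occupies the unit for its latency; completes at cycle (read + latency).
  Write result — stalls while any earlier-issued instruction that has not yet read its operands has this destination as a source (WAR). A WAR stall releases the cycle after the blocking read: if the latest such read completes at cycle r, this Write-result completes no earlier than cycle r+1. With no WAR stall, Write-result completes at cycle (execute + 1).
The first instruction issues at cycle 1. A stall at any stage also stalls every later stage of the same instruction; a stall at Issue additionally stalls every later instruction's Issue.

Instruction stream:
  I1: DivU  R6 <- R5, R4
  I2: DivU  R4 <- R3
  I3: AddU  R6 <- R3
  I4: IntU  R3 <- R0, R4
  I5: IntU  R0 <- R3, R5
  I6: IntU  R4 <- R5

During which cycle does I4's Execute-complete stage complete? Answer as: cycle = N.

cycle = 22

[1] I1 issues→DivU
[2] I1 reads
[9] I1 exec-done
[10] I1 writes R6
[11] I2 issues→DivU
[12] I2 reads | I3 issues→AddU
[13] I3 reads | I4 issues→IntU
[15] I3 exec-done
[16] I3 writes R6
[19] I2 exec-done
[20] I2 writes R4
[21] I4 reads
[22] I4 exec-done
[23] I4 writes R3
[24] I5 issues→IntU
[25] I5 reads
[26] I5 exec-done
[27] I5 writes R0
[28] I6 issues→IntU
[29] I6 reads
[30] I6 exec-done
[31] I6 writes R4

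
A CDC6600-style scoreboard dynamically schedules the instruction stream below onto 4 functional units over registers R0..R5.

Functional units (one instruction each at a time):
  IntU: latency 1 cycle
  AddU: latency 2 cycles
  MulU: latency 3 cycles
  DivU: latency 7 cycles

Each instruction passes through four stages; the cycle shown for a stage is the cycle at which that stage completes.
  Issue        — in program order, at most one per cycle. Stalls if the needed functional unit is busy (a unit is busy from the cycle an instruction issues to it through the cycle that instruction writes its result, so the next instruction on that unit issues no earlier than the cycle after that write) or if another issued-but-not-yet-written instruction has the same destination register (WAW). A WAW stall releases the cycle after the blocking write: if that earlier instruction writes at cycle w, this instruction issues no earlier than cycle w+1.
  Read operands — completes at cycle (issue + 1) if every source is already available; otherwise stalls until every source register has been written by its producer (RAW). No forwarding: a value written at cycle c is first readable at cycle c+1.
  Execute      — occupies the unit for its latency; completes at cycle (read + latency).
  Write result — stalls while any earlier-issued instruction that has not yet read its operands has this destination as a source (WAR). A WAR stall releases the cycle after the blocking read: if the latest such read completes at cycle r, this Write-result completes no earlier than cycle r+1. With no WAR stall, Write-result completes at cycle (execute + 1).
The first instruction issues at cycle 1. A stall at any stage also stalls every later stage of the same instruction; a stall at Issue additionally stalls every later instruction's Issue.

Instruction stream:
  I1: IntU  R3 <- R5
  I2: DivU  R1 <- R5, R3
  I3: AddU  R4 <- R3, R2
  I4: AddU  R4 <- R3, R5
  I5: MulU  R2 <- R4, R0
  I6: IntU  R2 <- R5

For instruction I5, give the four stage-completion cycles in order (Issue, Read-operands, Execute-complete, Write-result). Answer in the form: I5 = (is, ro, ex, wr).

I1: IS=1 RO=2 EX=3 WR=4
I2: IS=2 RO=5 EX=12 WR=13  [RAW R3: wait I1 write@4]
I3: IS=3 RO=5 EX=7 WR=8  [RAW R3: wait I1 write@4]
I4: IS=9 RO=10 EX=12 WR=13  [struct: AddU busy until I3 writes@8]
I5: IS=10 RO=14 EX=17 WR=18  [RAW R4: wait I4 write@13]
I6: IS=19 RO=20 EX=21 WR=22  [WAW R2: wait I5 write@18]

I5 = (10, 14, 17, 18)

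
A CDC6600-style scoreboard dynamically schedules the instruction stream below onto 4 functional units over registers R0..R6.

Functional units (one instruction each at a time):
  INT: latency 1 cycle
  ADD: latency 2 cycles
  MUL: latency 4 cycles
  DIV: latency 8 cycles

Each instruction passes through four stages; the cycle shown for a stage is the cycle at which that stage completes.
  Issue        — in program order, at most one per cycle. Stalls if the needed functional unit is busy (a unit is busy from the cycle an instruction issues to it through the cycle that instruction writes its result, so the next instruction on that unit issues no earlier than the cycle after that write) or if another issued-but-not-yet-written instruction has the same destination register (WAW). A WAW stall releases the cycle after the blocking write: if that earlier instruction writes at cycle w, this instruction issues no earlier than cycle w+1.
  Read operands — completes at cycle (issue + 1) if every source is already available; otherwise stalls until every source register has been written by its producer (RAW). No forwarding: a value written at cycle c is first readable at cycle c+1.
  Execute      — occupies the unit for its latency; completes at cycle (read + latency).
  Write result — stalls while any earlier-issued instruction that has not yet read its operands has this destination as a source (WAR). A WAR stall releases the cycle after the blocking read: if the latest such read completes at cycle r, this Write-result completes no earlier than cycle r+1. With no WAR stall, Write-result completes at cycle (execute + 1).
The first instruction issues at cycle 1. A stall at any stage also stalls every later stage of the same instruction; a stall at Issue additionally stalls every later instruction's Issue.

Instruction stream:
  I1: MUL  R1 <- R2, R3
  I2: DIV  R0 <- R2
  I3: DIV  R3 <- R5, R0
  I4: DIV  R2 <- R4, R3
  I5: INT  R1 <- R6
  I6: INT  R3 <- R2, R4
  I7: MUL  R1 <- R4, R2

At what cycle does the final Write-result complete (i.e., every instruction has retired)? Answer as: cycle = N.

cycle = 40

t=1  I1 issues→MUL
t=2  I1 reads, I2 issues→DIV
t=3  I2 reads
t=6  I1 exec-done
t=7  I1 writes R1
t=11  I2 exec-done
t=12  I2 writes R0
t=13  I3 issues→DIV
t=14  I3 reads
t=22  I3 exec-done
t=23  I3 writes R3
t=24  I4 issues→DIV
t=25  I4 reads, I5 issues→INT
t=26  I5 reads
t=27  I5 exec-done
t=28  I5 writes R1
t=29  I6 issues→INT
t=30  I7 issues→MUL
t=33  I4 exec-done
t=34  I4 writes R2
t=35  I6 reads, I7 reads
t=36  I6 exec-done
t=37  I6 writes R3
t=39  I7 exec-done
t=40  I7 writes R1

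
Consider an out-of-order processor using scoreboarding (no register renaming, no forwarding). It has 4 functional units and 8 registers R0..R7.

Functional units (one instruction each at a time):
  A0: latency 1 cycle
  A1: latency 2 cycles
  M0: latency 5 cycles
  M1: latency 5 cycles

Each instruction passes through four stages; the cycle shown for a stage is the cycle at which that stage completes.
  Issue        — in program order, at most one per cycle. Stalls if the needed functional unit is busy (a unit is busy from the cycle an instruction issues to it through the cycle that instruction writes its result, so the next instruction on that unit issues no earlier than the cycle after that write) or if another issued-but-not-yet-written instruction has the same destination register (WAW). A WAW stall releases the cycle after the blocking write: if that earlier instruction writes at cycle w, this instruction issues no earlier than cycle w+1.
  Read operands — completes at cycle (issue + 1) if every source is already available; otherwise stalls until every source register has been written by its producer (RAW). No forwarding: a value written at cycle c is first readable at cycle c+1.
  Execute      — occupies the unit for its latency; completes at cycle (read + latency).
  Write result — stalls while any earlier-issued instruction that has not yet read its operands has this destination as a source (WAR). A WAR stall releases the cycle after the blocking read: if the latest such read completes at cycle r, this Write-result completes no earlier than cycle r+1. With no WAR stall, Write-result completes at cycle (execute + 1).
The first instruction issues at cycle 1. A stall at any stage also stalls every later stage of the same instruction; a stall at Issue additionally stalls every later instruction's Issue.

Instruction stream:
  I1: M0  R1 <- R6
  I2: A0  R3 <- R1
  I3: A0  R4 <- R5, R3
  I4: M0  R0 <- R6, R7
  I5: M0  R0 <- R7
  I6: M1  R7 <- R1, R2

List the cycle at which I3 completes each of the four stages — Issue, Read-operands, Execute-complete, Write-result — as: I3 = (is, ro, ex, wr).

I3 = (12, 13, 14, 15)

I1: IS=1 RO=2 EX=7 WR=8
I2: IS=2 RO=9 EX=10 WR=11  [RAW R1: wait I1 write@8]
I3: IS=12 RO=13 EX=14 WR=15  [struct: A0 busy until I2 writes@11]
I4: IS=13 RO=14 EX=19 WR=20
I5: IS=21 RO=22 EX=27 WR=28  [struct: M0 busy until I4 writes@20]
I6: IS=22 RO=23 EX=28 WR=29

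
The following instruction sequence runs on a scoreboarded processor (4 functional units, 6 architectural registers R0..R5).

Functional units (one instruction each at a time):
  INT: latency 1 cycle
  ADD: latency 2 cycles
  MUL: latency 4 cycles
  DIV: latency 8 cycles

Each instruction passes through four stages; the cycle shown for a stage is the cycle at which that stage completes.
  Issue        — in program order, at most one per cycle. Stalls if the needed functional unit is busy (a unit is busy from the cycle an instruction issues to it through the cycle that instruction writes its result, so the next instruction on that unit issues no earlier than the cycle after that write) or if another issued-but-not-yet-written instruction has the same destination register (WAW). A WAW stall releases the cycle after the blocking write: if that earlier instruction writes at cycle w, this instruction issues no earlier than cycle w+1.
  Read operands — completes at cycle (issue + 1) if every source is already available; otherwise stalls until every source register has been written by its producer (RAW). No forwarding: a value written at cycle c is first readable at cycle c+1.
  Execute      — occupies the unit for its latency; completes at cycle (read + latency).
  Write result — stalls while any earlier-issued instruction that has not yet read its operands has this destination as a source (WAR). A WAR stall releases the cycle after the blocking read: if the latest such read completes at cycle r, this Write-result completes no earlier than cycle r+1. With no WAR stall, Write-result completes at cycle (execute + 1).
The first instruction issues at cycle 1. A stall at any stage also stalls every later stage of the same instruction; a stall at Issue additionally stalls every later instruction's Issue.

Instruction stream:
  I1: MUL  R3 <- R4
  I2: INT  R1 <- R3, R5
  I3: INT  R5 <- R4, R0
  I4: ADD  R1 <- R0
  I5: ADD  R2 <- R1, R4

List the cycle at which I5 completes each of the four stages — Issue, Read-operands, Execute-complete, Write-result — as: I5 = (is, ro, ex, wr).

I1 -> (1, 2, 6, 7)
I2 -> (2, 8, 9, 10)  // RAW R3: wait I1 write@7
I3 -> (11, 12, 13, 14)  // struct: INT busy until I2 writes@10
I4 -> (12, 13, 15, 16)
I5 -> (17, 18, 20, 21)  // struct: ADD busy until I4 writes@16

I5 = (17, 18, 20, 21)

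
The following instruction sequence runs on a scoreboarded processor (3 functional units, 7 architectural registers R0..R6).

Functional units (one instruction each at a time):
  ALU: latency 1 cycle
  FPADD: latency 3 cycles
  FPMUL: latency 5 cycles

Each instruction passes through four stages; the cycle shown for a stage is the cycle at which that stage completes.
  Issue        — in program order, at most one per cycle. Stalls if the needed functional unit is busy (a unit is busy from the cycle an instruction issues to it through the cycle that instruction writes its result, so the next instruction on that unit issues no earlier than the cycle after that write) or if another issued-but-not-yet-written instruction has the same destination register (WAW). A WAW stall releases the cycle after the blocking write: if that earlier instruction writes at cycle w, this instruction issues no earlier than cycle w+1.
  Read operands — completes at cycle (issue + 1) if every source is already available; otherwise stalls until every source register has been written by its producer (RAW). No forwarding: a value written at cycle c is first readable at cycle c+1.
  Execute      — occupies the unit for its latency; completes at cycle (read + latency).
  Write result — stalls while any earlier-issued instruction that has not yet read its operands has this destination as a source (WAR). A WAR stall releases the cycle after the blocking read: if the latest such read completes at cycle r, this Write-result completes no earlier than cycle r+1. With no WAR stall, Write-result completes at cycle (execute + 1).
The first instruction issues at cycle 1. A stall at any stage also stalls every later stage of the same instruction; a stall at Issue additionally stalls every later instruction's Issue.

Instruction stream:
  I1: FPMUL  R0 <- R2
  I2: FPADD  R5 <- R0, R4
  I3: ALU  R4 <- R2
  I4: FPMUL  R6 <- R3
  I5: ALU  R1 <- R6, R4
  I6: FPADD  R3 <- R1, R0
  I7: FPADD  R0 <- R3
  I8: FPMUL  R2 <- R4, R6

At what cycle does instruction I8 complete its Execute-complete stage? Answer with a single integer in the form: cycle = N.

cycle = 32

1) issue 1, read 2, done 7, write 8
2) issue 2, read 9, done 12, write 13  <RAW R0: wait I1 write@8>
3) issue 3, read 4, done 5, write 10  <WAR R4: wait I2 read@9>
4) issue 9, read 10, done 15, write 16  <struct: FPMUL busy until I1 writes@8>
5) issue 11, read 17, done 18, write 19  <struct: ALU busy until I3 writes@10 / RAW R6: wait I4 write@16>
6) issue 14, read 20, done 23, write 24  <struct: FPADD busy until I2 writes@13 / RAW R1: wait I5 write@19>
7) issue 25, read 26, done 29, write 30  <struct: FPADD busy until I6 writes@24>
8) issue 26, read 27, done 32, write 33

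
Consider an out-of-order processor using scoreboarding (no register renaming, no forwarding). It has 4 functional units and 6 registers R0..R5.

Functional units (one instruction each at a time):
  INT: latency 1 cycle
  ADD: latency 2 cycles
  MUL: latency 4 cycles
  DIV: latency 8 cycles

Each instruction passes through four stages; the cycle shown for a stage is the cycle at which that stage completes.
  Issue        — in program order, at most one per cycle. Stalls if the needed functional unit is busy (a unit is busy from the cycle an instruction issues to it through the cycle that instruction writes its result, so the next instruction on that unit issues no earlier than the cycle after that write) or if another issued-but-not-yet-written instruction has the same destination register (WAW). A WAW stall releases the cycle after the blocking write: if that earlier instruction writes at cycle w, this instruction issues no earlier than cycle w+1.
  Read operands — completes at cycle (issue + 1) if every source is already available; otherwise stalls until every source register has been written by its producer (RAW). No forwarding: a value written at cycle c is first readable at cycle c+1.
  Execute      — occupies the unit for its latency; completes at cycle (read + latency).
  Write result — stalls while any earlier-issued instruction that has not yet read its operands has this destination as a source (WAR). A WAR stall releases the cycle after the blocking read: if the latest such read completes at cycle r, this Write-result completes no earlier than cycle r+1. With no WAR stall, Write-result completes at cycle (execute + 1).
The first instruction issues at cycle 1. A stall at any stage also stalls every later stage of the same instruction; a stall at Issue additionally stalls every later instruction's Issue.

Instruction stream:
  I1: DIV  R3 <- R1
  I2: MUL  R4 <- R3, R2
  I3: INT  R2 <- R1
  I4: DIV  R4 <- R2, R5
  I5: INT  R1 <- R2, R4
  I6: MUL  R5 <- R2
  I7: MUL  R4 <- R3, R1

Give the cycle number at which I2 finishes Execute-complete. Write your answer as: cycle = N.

cycle 1: I1 dispatched to DIV
cycle 2: I1 operands ready | I2 dispatched to MUL
cycle 3: I3 dispatched to INT
cycle 4: I3 operands ready
cycle 5: I3 complete
cycle 10: I1 complete
cycle 11: R3←I1
cycle 12: I2 operands ready
cycle 13: R2←I3
cycle 16: I2 complete
cycle 17: R4←I2
cycle 18: I4 dispatched to DIV
cycle 19: I4 operands ready | I5 dispatched to INT
cycle 20: I6 dispatched to MUL
cycle 21: I6 operands ready
cycle 25: I6 complete
cycle 26: R5←I6
cycle 27: I4 complete
cycle 28: R4←I4
cycle 29: I5 operands ready | I7 dispatched to MUL
cycle 30: I5 complete
cycle 31: R1←I5
cycle 32: I7 operands ready
cycle 36: I7 complete
cycle 37: R4←I7

cycle = 16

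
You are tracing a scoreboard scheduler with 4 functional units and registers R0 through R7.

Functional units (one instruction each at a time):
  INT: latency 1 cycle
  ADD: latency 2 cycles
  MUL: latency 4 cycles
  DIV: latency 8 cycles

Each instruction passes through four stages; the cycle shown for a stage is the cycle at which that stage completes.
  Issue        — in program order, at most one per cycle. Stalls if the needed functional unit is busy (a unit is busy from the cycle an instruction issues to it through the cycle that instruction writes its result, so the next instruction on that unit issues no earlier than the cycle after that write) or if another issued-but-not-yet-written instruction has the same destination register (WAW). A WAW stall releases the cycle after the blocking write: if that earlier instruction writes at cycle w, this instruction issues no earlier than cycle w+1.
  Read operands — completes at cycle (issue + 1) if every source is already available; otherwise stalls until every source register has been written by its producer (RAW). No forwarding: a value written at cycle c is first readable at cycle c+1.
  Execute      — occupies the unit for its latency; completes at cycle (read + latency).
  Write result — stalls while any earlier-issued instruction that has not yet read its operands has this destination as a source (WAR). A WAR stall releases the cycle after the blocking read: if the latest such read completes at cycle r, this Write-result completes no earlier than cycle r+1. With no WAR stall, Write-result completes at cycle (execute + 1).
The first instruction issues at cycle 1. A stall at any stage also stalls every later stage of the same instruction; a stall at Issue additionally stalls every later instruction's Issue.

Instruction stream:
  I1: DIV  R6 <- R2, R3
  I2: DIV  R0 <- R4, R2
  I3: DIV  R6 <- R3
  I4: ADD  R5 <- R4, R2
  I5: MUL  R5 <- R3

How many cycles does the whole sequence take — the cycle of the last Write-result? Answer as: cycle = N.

[I1] 1/2/10/11
[I2] 12/13/21/22  (struct: DIV busy until I1 writes@11)
[I3] 23/24/32/33  (struct: DIV busy until I2 writes@22)
[I4] 24/25/27/28
[I5] 29/30/34/35  (WAW R5: wait I4 write@28)

cycle = 35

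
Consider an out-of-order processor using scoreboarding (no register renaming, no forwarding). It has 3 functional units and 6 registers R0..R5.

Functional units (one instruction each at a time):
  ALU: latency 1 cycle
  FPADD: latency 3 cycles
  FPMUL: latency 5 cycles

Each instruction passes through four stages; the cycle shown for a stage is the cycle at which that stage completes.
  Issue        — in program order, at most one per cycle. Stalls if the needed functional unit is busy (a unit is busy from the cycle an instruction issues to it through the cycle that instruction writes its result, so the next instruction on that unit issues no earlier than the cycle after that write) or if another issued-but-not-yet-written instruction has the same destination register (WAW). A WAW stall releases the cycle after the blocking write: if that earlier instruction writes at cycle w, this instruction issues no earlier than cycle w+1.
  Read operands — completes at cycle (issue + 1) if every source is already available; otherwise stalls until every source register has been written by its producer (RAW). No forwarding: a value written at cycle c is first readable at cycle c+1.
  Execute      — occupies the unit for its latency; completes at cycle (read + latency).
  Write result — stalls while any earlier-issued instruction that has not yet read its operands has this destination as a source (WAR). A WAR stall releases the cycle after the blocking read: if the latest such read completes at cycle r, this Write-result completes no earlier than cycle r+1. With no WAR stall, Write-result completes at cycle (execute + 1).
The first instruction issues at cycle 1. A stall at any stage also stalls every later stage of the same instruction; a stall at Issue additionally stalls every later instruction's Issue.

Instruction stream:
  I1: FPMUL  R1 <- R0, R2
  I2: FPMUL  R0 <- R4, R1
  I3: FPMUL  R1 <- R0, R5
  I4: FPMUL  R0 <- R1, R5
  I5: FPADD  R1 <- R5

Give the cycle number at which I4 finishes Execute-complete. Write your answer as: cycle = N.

cycle 1: I1→FPMUL
cycle 2: I1 RO
cycle 7: I1 EX
cycle 8: I1 WR R1
cycle 9: I2→FPMUL
cycle 10: I2 RO
cycle 15: I2 EX
cycle 16: I2 WR R0
cycle 17: I3→FPMUL
cycle 18: I3 RO
cycle 23: I3 EX
cycle 24: I3 WR R1
cycle 25: I4→FPMUL
cycle 26: I4 RO, I5→FPADD
cycle 27: I5 RO
cycle 30: I5 EX
cycle 31: I4 EX, I5 WR R1
cycle 32: I4 WR R0

cycle = 31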